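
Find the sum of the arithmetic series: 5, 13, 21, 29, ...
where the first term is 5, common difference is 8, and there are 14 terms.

Sₙ = n/2 × (first + last)
Last term = a + (n-1)d = 5 + (14-1)×8 = 109
S_14 = 14/2 × (5 + 109)
S_14 = 14/2 × 114 = 798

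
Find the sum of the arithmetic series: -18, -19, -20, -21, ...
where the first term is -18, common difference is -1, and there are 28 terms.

Sₙ = n/2 × (first + last)
Last term = a + (n-1)d = -18 + (28-1)×(-1) = -45
S_28 = 28/2 × (-18 + (-45))
S_28 = 28/2 × (-63) = -882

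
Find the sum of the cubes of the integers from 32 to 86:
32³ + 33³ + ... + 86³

Use ∑_{k=1}^{n} k³ = [n(n+1)/2]², then subtract the first 31 terms.
∑_{k=1}^{86} k³ = [86×87/2]² = 3741² = 13995081
∑_{k=1}^{31} k³ = [31×32/2]² = 496² = 246016
∑_{k=32}^{86} k³ = 13995081 - 246016 = 13749065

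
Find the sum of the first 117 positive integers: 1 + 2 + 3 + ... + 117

Formula: ∑k = n(n+1)/2
= 117×118/2
= 13806/2
= 6903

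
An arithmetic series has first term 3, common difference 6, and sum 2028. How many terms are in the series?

Using S = n/2 × [2a + (n-1)d]
2028 = n/2 × [2(3) + (n-1)(6)]
2028 = n/2 × [6 + 6n - 6]
4056 = n × [0 + 6n]
6n² + (0)n - 4056 = 0
Discriminant: Δ = (0)² - 4(6)(-4056) = 0 + 97344 = 97344
√Δ = 312
n = [-(0) + √Δ] / (2·6) = (0 + 312) / 12 = 312 / 12 = 26
(The negative root is discarded since n must be a positive integer.)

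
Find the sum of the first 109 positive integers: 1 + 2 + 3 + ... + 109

Formula: ∑k = n(n+1)/2
= 109×110/2
= 11990/2
= 5995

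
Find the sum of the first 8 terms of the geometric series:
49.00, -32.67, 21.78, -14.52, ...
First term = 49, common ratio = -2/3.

Sₙ = a(1 - rⁿ) / (1 - r)
S_8 = 49(1 - (-2/3)^8) / (1 - (-2/3))
S_8 = 49(1 - (256/6561)) / (5/3)
S_8 = 61789/2187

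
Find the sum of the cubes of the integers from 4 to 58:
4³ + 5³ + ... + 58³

Use ∑_{k=1}^{n} k³ = [n(n+1)/2]², then subtract the first 3 terms.
∑_{k=1}^{58} k³ = [58×59/2]² = 1711² = 2927521
∑_{k=1}^{3} k³ = [3×4/2]² = 6² = 36
∑_{k=4}^{58} k³ = 2927521 - 36 = 2927485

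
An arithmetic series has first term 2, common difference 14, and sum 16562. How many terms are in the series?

Using S = n/2 × [2a + (n-1)d]
16562 = n/2 × [2(2) + (n-1)(14)]
16562 = n/2 × [4 + 14n - 14]
33124 = n × [-10 + 14n]
14n² + (-10)n - 33124 = 0
Discriminant: Δ = (-10)² - 4(14)(-33124) = 100 + 1854944 = 1855044
√Δ = 1362
n = [-(-10) + √Δ] / (2·14) = (10 + 1362) / 28 = 1372 / 28 = 49
(The negative root is discarded since n must be a positive integer.)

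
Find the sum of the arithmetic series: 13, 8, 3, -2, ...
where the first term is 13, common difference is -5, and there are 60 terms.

Sₙ = n/2 × (first + last)
Last term = a + (n-1)d = 13 + (60-1)×(-5) = -282
S_60 = 60/2 × (13 + (-282))
S_60 = 60/2 × (-269) = -8070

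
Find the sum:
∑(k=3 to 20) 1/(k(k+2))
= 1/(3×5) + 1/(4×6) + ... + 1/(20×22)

Partial fractions: 1/(k(k+2)) = (1/2)[1/k - 1/(k+2)]
Telescoping leaves the first two and last two terms:
= (1/2)[1/3 + 1/4 - 1/21 - 1/22]
= 151/616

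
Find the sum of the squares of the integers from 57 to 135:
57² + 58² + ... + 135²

Use ∑_{k=1}^{n} k² = n(n+1)(2n+1)/6, then subtract the first 56 terms.
∑_{k=1}^{135} k² = 135×136×271/6 = 829260
∑_{k=1}^{56} k² = 56×57×113/6 = 60116
∑_{k=57}^{135} k² = 829260 - 60116 = 769144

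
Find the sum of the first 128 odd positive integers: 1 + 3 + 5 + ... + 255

Sum of first n odd numbers = n²
= 128²
= 16384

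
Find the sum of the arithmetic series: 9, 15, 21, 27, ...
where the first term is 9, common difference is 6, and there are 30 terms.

Sₙ = n/2 × (first + last)
Last term = a + (n-1)d = 9 + (30-1)×6 = 183
S_30 = 30/2 × (9 + 183)
S_30 = 30/2 × 192 = 2880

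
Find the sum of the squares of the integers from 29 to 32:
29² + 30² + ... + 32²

Use ∑_{k=1}^{n} k² = n(n+1)(2n+1)/6, then subtract the first 28 terms.
∑_{k=1}^{32} k² = 32×33×65/6 = 11440
∑_{k=1}^{28} k² = 28×29×57/6 = 7714
∑_{k=29}^{32} k² = 11440 - 7714 = 3726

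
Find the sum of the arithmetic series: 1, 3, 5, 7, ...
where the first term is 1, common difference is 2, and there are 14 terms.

Sₙ = n/2 × (first + last)
Last term = a + (n-1)d = 1 + (14-1)×2 = 27
S_14 = 14/2 × (1 + 27)
S_14 = 14/2 × 28 = 196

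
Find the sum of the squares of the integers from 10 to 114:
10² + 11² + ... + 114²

Use ∑_{k=1}^{n} k² = n(n+1)(2n+1)/6, then subtract the first 9 terms.
∑_{k=1}^{114} k² = 114×115×229/6 = 500365
∑_{k=1}^{9} k² = 9×10×19/6 = 285
∑_{k=10}^{114} k² = 500365 - 285 = 500080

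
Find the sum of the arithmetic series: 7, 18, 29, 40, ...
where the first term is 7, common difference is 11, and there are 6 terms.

Sₙ = n/2 × (first + last)
Last term = a + (n-1)d = 7 + (6-1)×11 = 62
S_6 = 6/2 × (7 + 62)
S_6 = 6/2 × 69 = 207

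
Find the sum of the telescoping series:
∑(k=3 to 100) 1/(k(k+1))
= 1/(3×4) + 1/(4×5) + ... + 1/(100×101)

Partial fractions: 1/(k(k+1)) = 1/k - 1/(k+1)
The series telescopes:
= (1/3 - 1/4) + (1/4 - 1/5) + ... + (1/100 - 1/101)
= 1/3 - 1/101
= 98/303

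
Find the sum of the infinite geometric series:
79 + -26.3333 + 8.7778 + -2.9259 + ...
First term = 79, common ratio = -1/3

For |r| < 1, S = a / (1 - r)
S = 79 / (1 - (-1/3))
S = 79 / (4/3)
S = 237/4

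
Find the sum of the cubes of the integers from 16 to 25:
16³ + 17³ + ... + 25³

Use ∑_{k=1}^{n} k³ = [n(n+1)/2]², then subtract the first 15 terms.
∑_{k=1}^{25} k³ = [25×26/2]² = 325² = 105625
∑_{k=1}^{15} k³ = [15×16/2]² = 120² = 14400
∑_{k=16}^{25} k³ = 105625 - 14400 = 91225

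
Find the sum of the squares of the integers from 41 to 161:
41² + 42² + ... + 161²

Use ∑_{k=1}^{n} k² = n(n+1)(2n+1)/6, then subtract the first 40 terms.
∑_{k=1}^{161} k² = 161×162×323/6 = 1404081
∑_{k=1}^{40} k² = 40×41×81/6 = 22140
∑_{k=41}^{161} k² = 1404081 - 22140 = 1381941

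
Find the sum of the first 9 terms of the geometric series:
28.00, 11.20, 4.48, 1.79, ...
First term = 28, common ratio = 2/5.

Sₙ = a(1 - rⁿ) / (1 - r)
S_9 = 28(1 - (2/5)^9) / (1 - (2/5))
S_9 = 28(1 - (512/1953125)) / (3/5)
S_9 = 18224388/390625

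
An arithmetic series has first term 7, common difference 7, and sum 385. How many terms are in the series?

Using S = n/2 × [2a + (n-1)d]
385 = n/2 × [2(7) + (n-1)(7)]
385 = n/2 × [14 + 7n - 7]
770 = n × [7 + 7n]
7n² + (7)n - 770 = 0
Discriminant: Δ = (7)² - 4(7)(-770) = 49 + 21560 = 21609
√Δ = 147
n = [-(7) + √Δ] / (2·7) = (-7 + 147) / 14 = 140 / 14 = 10
(The negative root is discarded since n must be a positive integer.)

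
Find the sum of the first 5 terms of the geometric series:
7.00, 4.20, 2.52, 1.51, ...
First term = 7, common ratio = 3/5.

Sₙ = a(1 - rⁿ) / (1 - r)
S_5 = 7(1 - (3/5)^5) / (1 - (3/5))
S_5 = 7(1 - (243/3125)) / (2/5)
S_5 = 10087/625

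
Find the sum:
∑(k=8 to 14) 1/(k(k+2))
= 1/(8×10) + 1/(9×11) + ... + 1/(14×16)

Partial fractions: 1/(k(k+2)) = (1/2)[1/k - 1/(k+2)]
Telescoping leaves the first two and last two terms:
= (1/2)[1/8 + 1/9 - 1/15 - 1/16]
= 77/1440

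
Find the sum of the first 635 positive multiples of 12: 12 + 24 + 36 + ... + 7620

Factor out 12: = 12(1 + 2 + ... + 635) = 12 × n(n+1)/2
= 12 × 635×636/2
= 12 × 201930
= 2423160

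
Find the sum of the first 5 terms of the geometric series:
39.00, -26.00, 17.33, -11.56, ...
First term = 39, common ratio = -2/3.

Sₙ = a(1 - rⁿ) / (1 - r)
S_5 = 39(1 - (-2/3)^5) / (1 - (-2/3))
S_5 = 39(1 - (-32/243)) / (5/3)
S_5 = 715/27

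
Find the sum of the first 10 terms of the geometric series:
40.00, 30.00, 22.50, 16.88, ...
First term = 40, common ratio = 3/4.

Sₙ = a(1 - rⁿ) / (1 - r)
S_10 = 40(1 - (3/4)^10) / (1 - (3/4))
S_10 = 40(1 - (59049/1048576)) / (1/4)
S_10 = 4947635/32768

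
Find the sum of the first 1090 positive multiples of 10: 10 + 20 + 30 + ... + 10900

Factor out 10: = 10(1 + 2 + ... + 1090) = 10 × n(n+1)/2
= 10 × 1090×1091/2
= 10 × 594595
= 5945950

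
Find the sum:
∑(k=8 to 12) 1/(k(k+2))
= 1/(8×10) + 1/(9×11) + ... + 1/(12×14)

Partial fractions: 1/(k(k+2)) = (1/2)[1/k - 1/(k+2)]
Telescoping leaves the first two and last two terms:
= (1/2)[1/8 + 1/9 - 1/13 - 1/14]
= 575/13104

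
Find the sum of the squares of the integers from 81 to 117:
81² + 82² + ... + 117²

Use ∑_{k=1}^{n} k² = n(n+1)(2n+1)/6, then subtract the first 80 terms.
∑_{k=1}^{117} k² = 117×118×235/6 = 540735
∑_{k=1}^{80} k² = 80×81×161/6 = 173880
∑_{k=81}^{117} k² = 540735 - 173880 = 366855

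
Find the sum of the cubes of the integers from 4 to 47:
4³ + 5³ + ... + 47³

Use ∑_{k=1}^{n} k³ = [n(n+1)/2]², then subtract the first 3 terms.
∑_{k=1}^{47} k³ = [47×48/2]² = 1128² = 1272384
∑_{k=1}^{3} k³ = [3×4/2]² = 6² = 36
∑_{k=4}^{47} k³ = 1272384 - 36 = 1272348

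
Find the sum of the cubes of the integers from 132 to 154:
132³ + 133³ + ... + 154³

Use ∑_{k=1}^{n} k³ = [n(n+1)/2]², then subtract the first 131 terms.
∑_{k=1}^{154} k³ = [154×155/2]² = 11935² = 142444225
∑_{k=1}^{131} k³ = [131×132/2]² = 8646² = 74753316
∑_{k=132}^{154} k³ = 142444225 - 74753316 = 67690909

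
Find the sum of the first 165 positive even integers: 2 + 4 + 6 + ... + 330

Sum of first n even numbers = n(n+1)
= 165×166
= 27390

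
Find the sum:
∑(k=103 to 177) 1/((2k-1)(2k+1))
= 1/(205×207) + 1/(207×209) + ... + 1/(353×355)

Partial fractions: 1/((2k-1)(2k+1)) = (1/2)[1/(2k-1) - 1/(2k+1)]
The series telescopes:
= (1/2)[1/205 - 1/355]
= 3/2911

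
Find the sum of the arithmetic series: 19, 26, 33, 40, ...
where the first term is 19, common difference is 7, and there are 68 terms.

Sₙ = n/2 × (first + last)
Last term = a + (n-1)d = 19 + (68-1)×7 = 488
S_68 = 68/2 × (19 + 488)
S_68 = 68/2 × 507 = 17238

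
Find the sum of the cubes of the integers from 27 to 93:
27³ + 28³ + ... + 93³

Use ∑_{k=1}^{n} k³ = [n(n+1)/2]², then subtract the first 26 terms.
∑_{k=1}^{93} k³ = [93×94/2]² = 4371² = 19105641
∑_{k=1}^{26} k³ = [26×27/2]² = 351² = 123201
∑_{k=27}^{93} k³ = 19105641 - 123201 = 18982440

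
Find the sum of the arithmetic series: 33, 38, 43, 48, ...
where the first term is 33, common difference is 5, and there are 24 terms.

Sₙ = n/2 × (first + last)
Last term = a + (n-1)d = 33 + (24-1)×5 = 148
S_24 = 24/2 × (33 + 148)
S_24 = 24/2 × 181 = 2172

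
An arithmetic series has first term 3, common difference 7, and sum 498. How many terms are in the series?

Using S = n/2 × [2a + (n-1)d]
498 = n/2 × [2(3) + (n-1)(7)]
498 = n/2 × [6 + 7n - 7]
996 = n × [-1 + 7n]
7n² + (-1)n - 996 = 0
Discriminant: Δ = (-1)² - 4(7)(-996) = 1 + 27888 = 27889
√Δ = 167
n = [-(-1) + √Δ] / (2·7) = (1 + 167) / 14 = 168 / 14 = 12
(The negative root is discarded since n must be a positive integer.)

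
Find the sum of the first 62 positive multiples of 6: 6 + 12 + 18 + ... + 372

Factor out 6: = 6(1 + 2 + ... + 62) = 6 × n(n+1)/2
= 6 × 62×63/2
= 6 × 1953
= 11718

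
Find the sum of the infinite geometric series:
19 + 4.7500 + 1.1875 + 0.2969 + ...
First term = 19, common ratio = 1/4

For |r| < 1, S = a / (1 - r)
S = 19 / (1 - (1/4))
S = 19 / (3/4)
S = 76/3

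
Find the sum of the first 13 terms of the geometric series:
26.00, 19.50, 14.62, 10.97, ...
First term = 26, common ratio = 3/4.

Sₙ = a(1 - rⁿ) / (1 - r)
S_13 = 26(1 - (3/4)^13) / (1 - (3/4))
S_13 = 26(1 - (1594323/67108864)) / (1/4)
S_13 = 851689033/8388608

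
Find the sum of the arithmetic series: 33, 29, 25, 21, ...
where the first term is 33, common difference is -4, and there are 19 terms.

Sₙ = n/2 × (first + last)
Last term = a + (n-1)d = 33 + (19-1)×(-4) = -39
S_19 = 19/2 × (33 + (-39))
S_19 = 19/2 × (-6) = -57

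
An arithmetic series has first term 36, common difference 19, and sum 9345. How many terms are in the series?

Using S = n/2 × [2a + (n-1)d]
9345 = n/2 × [2(36) + (n-1)(19)]
9345 = n/2 × [72 + 19n - 19]
18690 = n × [53 + 19n]
19n² + (53)n - 18690 = 0
Discriminant: Δ = (53)² - 4(19)(-18690) = 2809 + 1420440 = 1423249
√Δ = 1193
n = [-(53) + √Δ] / (2·19) = (-53 + 1193) / 38 = 1140 / 38 = 30
(The negative root is discarded since n must be a positive integer.)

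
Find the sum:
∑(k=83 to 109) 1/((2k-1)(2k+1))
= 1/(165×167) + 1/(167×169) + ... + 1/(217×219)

Partial fractions: 1/((2k-1)(2k+1)) = (1/2)[1/(2k-1) - 1/(2k+1)]
The series telescopes:
= (1/2)[1/165 - 1/219]
= 3/4015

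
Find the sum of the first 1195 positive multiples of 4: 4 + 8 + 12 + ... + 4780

Factor out 4: = 4(1 + 2 + ... + 1195) = 4 × n(n+1)/2
= 4 × 1195×1196/2
= 4 × 714610
= 2858440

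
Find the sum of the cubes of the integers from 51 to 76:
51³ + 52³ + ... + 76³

Use ∑_{k=1}^{n} k³ = [n(n+1)/2]², then subtract the first 50 terms.
∑_{k=1}^{76} k³ = [76×77/2]² = 2926² = 8561476
∑_{k=1}^{50} k³ = [50×51/2]² = 1275² = 1625625
∑_{k=51}^{76} k³ = 8561476 - 1625625 = 6935851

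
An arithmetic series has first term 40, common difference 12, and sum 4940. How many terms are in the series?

Using S = n/2 × [2a + (n-1)d]
4940 = n/2 × [2(40) + (n-1)(12)]
4940 = n/2 × [80 + 12n - 12]
9880 = n × [68 + 12n]
12n² + (68)n - 9880 = 0
Discriminant: Δ = (68)² - 4(12)(-9880) = 4624 + 474240 = 478864
√Δ = 692
n = [-(68) + √Δ] / (2·12) = (-68 + 692) / 24 = 624 / 24 = 26
(The negative root is discarded since n must be a positive integer.)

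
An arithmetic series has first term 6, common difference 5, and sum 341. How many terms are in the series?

Using S = n/2 × [2a + (n-1)d]
341 = n/2 × [2(6) + (n-1)(5)]
341 = n/2 × [12 + 5n - 5]
682 = n × [7 + 5n]
5n² + (7)n - 682 = 0
Discriminant: Δ = (7)² - 4(5)(-682) = 49 + 13640 = 13689
√Δ = 117
n = [-(7) + √Δ] / (2·5) = (-7 + 117) / 10 = 110 / 10 = 11
(The negative root is discarded since n must be a positive integer.)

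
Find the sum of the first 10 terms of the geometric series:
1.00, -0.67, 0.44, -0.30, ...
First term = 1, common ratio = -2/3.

Sₙ = a(1 - rⁿ) / (1 - r)
S_10 = 1(1 - (-2/3)^10) / (1 - (-2/3))
S_10 = 1(1 - (1024/59049)) / (5/3)
S_10 = 11605/19683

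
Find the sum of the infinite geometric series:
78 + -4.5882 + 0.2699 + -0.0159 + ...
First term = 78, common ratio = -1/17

For |r| < 1, S = a / (1 - r)
S = 78 / (1 - (-1/17))
S = 78 / (18/17)
S = 221/3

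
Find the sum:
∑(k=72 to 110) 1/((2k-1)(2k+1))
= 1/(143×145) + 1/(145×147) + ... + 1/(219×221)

Partial fractions: 1/((2k-1)(2k+1)) = (1/2)[1/(2k-1) - 1/(2k+1)]
The series telescopes:
= (1/2)[1/143 - 1/221]
= 3/2431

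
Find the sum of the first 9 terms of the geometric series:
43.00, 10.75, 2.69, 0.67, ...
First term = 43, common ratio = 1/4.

Sₙ = a(1 - rⁿ) / (1 - r)
S_9 = 43(1 - (1/4)^9) / (1 - (1/4))
S_9 = 43(1 - (1/262144)) / (3/4)
S_9 = 3757383/65536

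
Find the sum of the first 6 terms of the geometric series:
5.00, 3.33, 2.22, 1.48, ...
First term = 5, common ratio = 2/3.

Sₙ = a(1 - rⁿ) / (1 - r)
S_6 = 5(1 - (2/3)^6) / (1 - (2/3))
S_6 = 5(1 - (64/729)) / (1/3)
S_6 = 3325/243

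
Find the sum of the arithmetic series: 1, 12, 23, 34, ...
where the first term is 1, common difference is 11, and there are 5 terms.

Sₙ = n/2 × (first + last)
Last term = a + (n-1)d = 1 + (5-1)×11 = 45
S_5 = 5/2 × (1 + 45)
S_5 = 5/2 × 46 = 115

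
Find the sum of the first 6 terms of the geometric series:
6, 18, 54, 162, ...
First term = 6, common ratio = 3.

Sₙ = a(1 - rⁿ) / (1 - r)
S_6 = 6(1 - 3^6) / (1 - 3)
S_6 = 6(1 - 729) / (-2)
S_6 = 2184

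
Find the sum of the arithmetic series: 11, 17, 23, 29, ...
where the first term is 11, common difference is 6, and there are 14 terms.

Sₙ = n/2 × (first + last)
Last term = a + (n-1)d = 11 + (14-1)×6 = 89
S_14 = 14/2 × (11 + 89)
S_14 = 14/2 × 100 = 700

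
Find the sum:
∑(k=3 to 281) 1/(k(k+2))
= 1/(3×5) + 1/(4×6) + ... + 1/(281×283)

Partial fractions: 1/(k(k+2)) = (1/2)[1/k - 1/(k+2)]
Telescoping leaves the first two and last two terms:
= (1/2)[1/3 + 1/4 - 1/282 - 1/283]
= 30659/106408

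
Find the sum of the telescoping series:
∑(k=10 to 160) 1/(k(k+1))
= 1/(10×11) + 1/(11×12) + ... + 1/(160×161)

Partial fractions: 1/(k(k+1)) = 1/k - 1/(k+1)
The series telescopes:
= (1/10 - 1/11) + (1/11 - 1/12) + ... + (1/160 - 1/161)
= 1/10 - 1/161
= 151/1610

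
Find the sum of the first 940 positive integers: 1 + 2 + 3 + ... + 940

Formula: ∑k = n(n+1)/2
= 940×941/2
= 884540/2
= 442270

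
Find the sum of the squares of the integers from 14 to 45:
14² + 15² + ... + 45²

Use ∑_{k=1}^{n} k² = n(n+1)(2n+1)/6, then subtract the first 13 terms.
∑_{k=1}^{45} k² = 45×46×91/6 = 31395
∑_{k=1}^{13} k² = 13×14×27/6 = 819
∑_{k=14}^{45} k² = 31395 - 819 = 30576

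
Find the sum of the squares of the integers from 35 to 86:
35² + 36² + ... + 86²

Use ∑_{k=1}^{n} k² = n(n+1)(2n+1)/6, then subtract the first 34 terms.
∑_{k=1}^{86} k² = 86×87×173/6 = 215731
∑_{k=1}^{34} k² = 34×35×69/6 = 13685
∑_{k=35}^{86} k² = 215731 - 13685 = 202046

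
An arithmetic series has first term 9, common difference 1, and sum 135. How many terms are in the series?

Using S = n/2 × [2a + (n-1)d]
135 = n/2 × [2(9) + (n-1)(1)]
135 = n/2 × [18 + 1n - 1]
270 = n × [17 + 1n]
1n² + (17)n - 270 = 0
Discriminant: Δ = (17)² - 4(1)(-270) = 289 + 1080 = 1369
√Δ = 37
n = [-(17) + √Δ] / (2·1) = (-17 + 37) / 2 = 20 / 2 = 10
(The negative root is discarded since n must be a positive integer.)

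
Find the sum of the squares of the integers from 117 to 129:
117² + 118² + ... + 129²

Use ∑_{k=1}^{n} k² = n(n+1)(2n+1)/6, then subtract the first 116 terms.
∑_{k=1}^{129} k² = 129×130×259/6 = 723905
∑_{k=1}^{116} k² = 116×117×233/6 = 527046
∑_{k=117}^{129} k² = 723905 - 527046 = 196859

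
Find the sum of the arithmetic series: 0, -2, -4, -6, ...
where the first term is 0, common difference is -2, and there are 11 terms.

Sₙ = n/2 × (first + last)
Last term = a + (n-1)d = 0 + (11-1)×(-2) = -20
S_11 = 11/2 × (0 + (-20))
S_11 = 11/2 × (-20) = -110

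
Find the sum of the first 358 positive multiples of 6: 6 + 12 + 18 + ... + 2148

Factor out 6: = 6(1 + 2 + ... + 358) = 6 × n(n+1)/2
= 6 × 358×359/2
= 6 × 64261
= 385566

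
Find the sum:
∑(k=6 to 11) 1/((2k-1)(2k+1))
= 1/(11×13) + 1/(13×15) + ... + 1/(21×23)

Partial fractions: 1/((2k-1)(2k+1)) = (1/2)[1/(2k-1) - 1/(2k+1)]
The series telescopes:
= (1/2)[1/11 - 1/23]
= 6/253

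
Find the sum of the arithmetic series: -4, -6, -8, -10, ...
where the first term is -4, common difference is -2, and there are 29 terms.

Sₙ = n/2 × (first + last)
Last term = a + (n-1)d = -4 + (29-1)×(-2) = -60
S_29 = 29/2 × (-4 + (-60))
S_29 = 29/2 × (-64) = -928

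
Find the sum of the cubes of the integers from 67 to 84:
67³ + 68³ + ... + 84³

Use ∑_{k=1}^{n} k³ = [n(n+1)/2]², then subtract the first 66 terms.
∑_{k=1}^{84} k³ = [84×85/2]² = 3570² = 12744900
∑_{k=1}^{66} k³ = [66×67/2]² = 2211² = 4888521
∑_{k=67}^{84} k³ = 12744900 - 4888521 = 7856379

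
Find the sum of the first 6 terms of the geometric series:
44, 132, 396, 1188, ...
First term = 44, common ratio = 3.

Sₙ = a(1 - rⁿ) / (1 - r)
S_6 = 44(1 - 3^6) / (1 - 3)
S_6 = 44(1 - 729) / (-2)
S_6 = 16016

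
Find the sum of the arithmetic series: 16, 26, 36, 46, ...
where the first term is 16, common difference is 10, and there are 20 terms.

Sₙ = n/2 × (first + last)
Last term = a + (n-1)d = 16 + (20-1)×10 = 206
S_20 = 20/2 × (16 + 206)
S_20 = 20/2 × 222 = 2220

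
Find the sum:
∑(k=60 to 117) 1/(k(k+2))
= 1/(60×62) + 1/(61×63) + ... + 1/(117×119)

Partial fractions: 1/(k(k+2)) = (1/2)[1/k - 1/(k+2)]
Telescoping leaves the first two and last two terms:
= (1/2)[1/60 + 1/61 - 1/118 - 1/119]
= 415831/51393720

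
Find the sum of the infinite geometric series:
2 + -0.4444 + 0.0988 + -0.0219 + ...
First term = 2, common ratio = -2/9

For |r| < 1, S = a / (1 - r)
S = 2 / (1 - (-2/9))
S = 2 / (11/9)
S = 18/11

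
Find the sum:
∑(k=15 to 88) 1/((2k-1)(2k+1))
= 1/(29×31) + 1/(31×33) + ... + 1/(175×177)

Partial fractions: 1/((2k-1)(2k+1)) = (1/2)[1/(2k-1) - 1/(2k+1)]
The series telescopes:
= (1/2)[1/29 - 1/177]
= 74/5133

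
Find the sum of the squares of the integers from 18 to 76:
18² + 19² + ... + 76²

Use ∑_{k=1}^{n} k² = n(n+1)(2n+1)/6, then subtract the first 17 terms.
∑_{k=1}^{76} k² = 76×77×153/6 = 149226
∑_{k=1}^{17} k² = 17×18×35/6 = 1785
∑_{k=18}^{76} k² = 149226 - 1785 = 147441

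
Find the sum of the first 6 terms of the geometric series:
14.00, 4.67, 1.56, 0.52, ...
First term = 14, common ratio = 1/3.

Sₙ = a(1 - rⁿ) / (1 - r)
S_6 = 14(1 - (1/3)^6) / (1 - (1/3))
S_6 = 14(1 - (1/729)) / (2/3)
S_6 = 5096/243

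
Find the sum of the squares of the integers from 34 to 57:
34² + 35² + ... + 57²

Use ∑_{k=1}^{n} k² = n(n+1)(2n+1)/6, then subtract the first 33 terms.
∑_{k=1}^{57} k² = 57×58×115/6 = 63365
∑_{k=1}^{33} k² = 33×34×67/6 = 12529
∑_{k=34}^{57} k² = 63365 - 12529 = 50836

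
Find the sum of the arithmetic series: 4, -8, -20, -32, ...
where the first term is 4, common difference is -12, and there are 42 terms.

Sₙ = n/2 × (first + last)
Last term = a + (n-1)d = 4 + (42-1)×(-12) = -488
S_42 = 42/2 × (4 + (-488))
S_42 = 42/2 × (-484) = -10164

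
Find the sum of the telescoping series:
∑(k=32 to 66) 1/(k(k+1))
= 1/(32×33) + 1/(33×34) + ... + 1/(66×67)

Partial fractions: 1/(k(k+1)) = 1/k - 1/(k+1)
The series telescopes:
= (1/32 - 1/33) + (1/33 - 1/34) + ... + (1/66 - 1/67)
= 1/32 - 1/67
= 35/2144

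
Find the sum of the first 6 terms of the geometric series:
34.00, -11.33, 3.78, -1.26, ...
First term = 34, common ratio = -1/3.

Sₙ = a(1 - rⁿ) / (1 - r)
S_6 = 34(1 - (-1/3)^6) / (1 - (-1/3))
S_6 = 34(1 - (1/729)) / (4/3)
S_6 = 6188/243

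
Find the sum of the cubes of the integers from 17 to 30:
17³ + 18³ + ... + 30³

Use ∑_{k=1}^{n} k³ = [n(n+1)/2]², then subtract the first 16 terms.
∑_{k=1}^{30} k³ = [30×31/2]² = 465² = 216225
∑_{k=1}^{16} k³ = [16×17/2]² = 136² = 18496
∑_{k=17}^{30} k³ = 216225 - 18496 = 197729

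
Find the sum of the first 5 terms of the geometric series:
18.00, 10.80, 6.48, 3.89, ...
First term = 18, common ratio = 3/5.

Sₙ = a(1 - rⁿ) / (1 - r)
S_5 = 18(1 - (3/5)^5) / (1 - (3/5))
S_5 = 18(1 - (243/3125)) / (2/5)
S_5 = 25938/625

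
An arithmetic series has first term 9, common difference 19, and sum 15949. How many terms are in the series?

Using S = n/2 × [2a + (n-1)d]
15949 = n/2 × [2(9) + (n-1)(19)]
15949 = n/2 × [18 + 19n - 19]
31898 = n × [-1 + 19n]
19n² + (-1)n - 31898 = 0
Discriminant: Δ = (-1)² - 4(19)(-31898) = 1 + 2424248 = 2424249
√Δ = 1557
n = [-(-1) + √Δ] / (2·19) = (1 + 1557) / 38 = 1558 / 38 = 41
(The negative root is discarded since n must be a positive integer.)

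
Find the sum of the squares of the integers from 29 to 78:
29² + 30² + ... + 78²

Use ∑_{k=1}^{n} k² = n(n+1)(2n+1)/6, then subtract the first 28 terms.
∑_{k=1}^{78} k² = 78×79×157/6 = 161239
∑_{k=1}^{28} k² = 28×29×57/6 = 7714
∑_{k=29}^{78} k² = 161239 - 7714 = 153525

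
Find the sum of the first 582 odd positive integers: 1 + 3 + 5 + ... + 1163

Sum of first n odd numbers = n²
= 582²
= 338724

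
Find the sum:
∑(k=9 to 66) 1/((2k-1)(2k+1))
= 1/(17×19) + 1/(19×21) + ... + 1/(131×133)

Partial fractions: 1/((2k-1)(2k+1)) = (1/2)[1/(2k-1) - 1/(2k+1)]
The series telescopes:
= (1/2)[1/17 - 1/133]
= 58/2261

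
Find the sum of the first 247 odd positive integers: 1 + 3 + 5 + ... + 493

Sum of first n odd numbers = n²
= 247²
= 61009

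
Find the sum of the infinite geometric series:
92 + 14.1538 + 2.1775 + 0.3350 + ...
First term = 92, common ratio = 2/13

For |r| < 1, S = a / (1 - r)
S = 92 / (1 - (2/13))
S = 92 / (11/13)
S = 1196/11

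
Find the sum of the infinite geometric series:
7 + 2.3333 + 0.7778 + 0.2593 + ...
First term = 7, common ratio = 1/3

For |r| < 1, S = a / (1 - r)
S = 7 / (1 - (1/3))
S = 7 / (2/3)
S = 21/2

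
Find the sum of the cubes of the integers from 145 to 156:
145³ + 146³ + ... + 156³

Use ∑_{k=1}^{n} k³ = [n(n+1)/2]², then subtract the first 144 terms.
∑_{k=1}^{156} k³ = [156×157/2]² = 12246² = 149964516
∑_{k=1}^{144} k³ = [144×145/2]² = 10440² = 108993600
∑_{k=145}^{156} k³ = 149964516 - 108993600 = 40970916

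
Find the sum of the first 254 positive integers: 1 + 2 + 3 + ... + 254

Formula: ∑k = n(n+1)/2
= 254×255/2
= 64770/2
= 32385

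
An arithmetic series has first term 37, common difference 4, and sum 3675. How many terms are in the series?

Using S = n/2 × [2a + (n-1)d]
3675 = n/2 × [2(37) + (n-1)(4)]
3675 = n/2 × [74 + 4n - 4]
7350 = n × [70 + 4n]
4n² + (70)n - 7350 = 0
Discriminant: Δ = (70)² - 4(4)(-7350) = 4900 + 117600 = 122500
√Δ = 350
n = [-(70) + √Δ] / (2·4) = (-70 + 350) / 8 = 280 / 8 = 35
(The negative root is discarded since n must be a positive integer.)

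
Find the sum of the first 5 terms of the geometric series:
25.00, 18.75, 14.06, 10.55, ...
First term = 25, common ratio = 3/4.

Sₙ = a(1 - rⁿ) / (1 - r)
S_5 = 25(1 - (3/4)^5) / (1 - (3/4))
S_5 = 25(1 - (243/1024)) / (1/4)
S_5 = 19525/256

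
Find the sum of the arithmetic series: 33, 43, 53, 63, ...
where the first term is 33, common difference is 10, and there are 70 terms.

Sₙ = n/2 × (first + last)
Last term = a + (n-1)d = 33 + (70-1)×10 = 723
S_70 = 70/2 × (33 + 723)
S_70 = 70/2 × 756 = 26460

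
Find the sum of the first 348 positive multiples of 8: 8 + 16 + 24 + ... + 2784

Factor out 8: = 8(1 + 2 + ... + 348) = 8 × n(n+1)/2
= 8 × 348×349/2
= 8 × 60726
= 485808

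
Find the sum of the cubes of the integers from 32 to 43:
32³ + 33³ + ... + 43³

Use ∑_{k=1}^{n} k³ = [n(n+1)/2]², then subtract the first 31 terms.
∑_{k=1}^{43} k³ = [43×44/2]² = 946² = 894916
∑_{k=1}^{31} k³ = [31×32/2]² = 496² = 246016
∑_{k=32}^{43} k³ = 894916 - 246016 = 648900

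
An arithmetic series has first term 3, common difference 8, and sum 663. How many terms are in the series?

Using S = n/2 × [2a + (n-1)d]
663 = n/2 × [2(3) + (n-1)(8)]
663 = n/2 × [6 + 8n - 8]
1326 = n × [-2 + 8n]
8n² + (-2)n - 1326 = 0
Discriminant: Δ = (-2)² - 4(8)(-1326) = 4 + 42432 = 42436
√Δ = 206
n = [-(-2) + √Δ] / (2·8) = (2 + 206) / 16 = 208 / 16 = 13
(The negative root is discarded since n must be a positive integer.)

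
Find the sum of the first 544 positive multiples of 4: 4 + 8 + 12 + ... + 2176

Factor out 4: = 4(1 + 2 + ... + 544) = 4 × n(n+1)/2
= 4 × 544×545/2
= 4 × 148240
= 592960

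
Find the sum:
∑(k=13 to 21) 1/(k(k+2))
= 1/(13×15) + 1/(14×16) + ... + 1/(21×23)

Partial fractions: 1/(k(k+2)) = (1/2)[1/k - 1/(k+2)]
Telescoping leaves the first two and last two terms:
= (1/2)[1/13 + 1/14 - 1/22 - 1/23]
= 684/23023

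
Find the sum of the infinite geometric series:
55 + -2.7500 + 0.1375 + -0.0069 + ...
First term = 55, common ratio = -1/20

For |r| < 1, S = a / (1 - r)
S = 55 / (1 - (-1/20))
S = 55 / (21/20)
S = 1100/21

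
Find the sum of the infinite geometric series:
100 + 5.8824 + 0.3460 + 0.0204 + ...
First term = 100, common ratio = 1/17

For |r| < 1, S = a / (1 - r)
S = 100 / (1 - (1/17))
S = 100 / (16/17)
S = 425/4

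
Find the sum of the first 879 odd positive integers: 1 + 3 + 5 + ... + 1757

Sum of first n odd numbers = n²
= 879²
= 772641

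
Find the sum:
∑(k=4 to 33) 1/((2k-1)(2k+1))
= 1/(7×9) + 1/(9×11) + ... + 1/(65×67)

Partial fractions: 1/((2k-1)(2k+1)) = (1/2)[1/(2k-1) - 1/(2k+1)]
The series telescopes:
= (1/2)[1/7 - 1/67]
= 30/469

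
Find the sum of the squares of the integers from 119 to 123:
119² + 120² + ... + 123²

Use ∑_{k=1}^{n} k² = n(n+1)(2n+1)/6, then subtract the first 118 terms.
∑_{k=1}^{123} k² = 123×124×247/6 = 627874
∑_{k=1}^{118} k² = 118×119×237/6 = 554659
∑_{k=119}^{123} k² = 627874 - 554659 = 73215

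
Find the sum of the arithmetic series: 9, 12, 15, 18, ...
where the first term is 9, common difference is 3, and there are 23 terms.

Sₙ = n/2 × (first + last)
Last term = a + (n-1)d = 9 + (23-1)×3 = 75
S_23 = 23/2 × (9 + 75)
S_23 = 23/2 × 84 = 966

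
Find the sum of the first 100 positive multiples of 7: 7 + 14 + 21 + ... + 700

Factor out 7: = 7(1 + 2 + ... + 100) = 7 × n(n+1)/2
= 7 × 100×101/2
= 7 × 5050
= 35350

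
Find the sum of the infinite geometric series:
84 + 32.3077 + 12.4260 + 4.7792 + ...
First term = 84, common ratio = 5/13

For |r| < 1, S = a / (1 - r)
S = 84 / (1 - (5/13))
S = 84 / (8/13)
S = 273/2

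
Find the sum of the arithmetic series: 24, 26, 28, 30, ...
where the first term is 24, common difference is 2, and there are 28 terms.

Sₙ = n/2 × (first + last)
Last term = a + (n-1)d = 24 + (28-1)×2 = 78
S_28 = 28/2 × (24 + 78)
S_28 = 28/2 × 102 = 1428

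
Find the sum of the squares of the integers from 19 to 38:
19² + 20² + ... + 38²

Use ∑_{k=1}^{n} k² = n(n+1)(2n+1)/6, then subtract the first 18 terms.
∑_{k=1}^{38} k² = 38×39×77/6 = 19019
∑_{k=1}^{18} k² = 18×19×37/6 = 2109
∑_{k=19}^{38} k² = 19019 - 2109 = 16910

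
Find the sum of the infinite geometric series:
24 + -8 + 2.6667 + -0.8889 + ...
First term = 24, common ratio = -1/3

For |r| < 1, S = a / (1 - r)
S = 24 / (1 - (-1/3))
S = 24 / (4/3)
S = 18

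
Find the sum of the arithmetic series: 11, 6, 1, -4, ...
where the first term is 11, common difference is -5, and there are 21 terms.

Sₙ = n/2 × (first + last)
Last term = a + (n-1)d = 11 + (21-1)×(-5) = -89
S_21 = 21/2 × (11 + (-89))
S_21 = 21/2 × (-78) = -819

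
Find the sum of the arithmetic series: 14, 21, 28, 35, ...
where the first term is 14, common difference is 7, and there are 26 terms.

Sₙ = n/2 × (first + last)
Last term = a + (n-1)d = 14 + (26-1)×7 = 189
S_26 = 26/2 × (14 + 189)
S_26 = 26/2 × 203 = 2639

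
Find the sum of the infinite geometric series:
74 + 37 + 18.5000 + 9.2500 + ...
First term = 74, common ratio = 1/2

For |r| < 1, S = a / (1 - r)
S = 74 / (1 - (1/2))
S = 74 / (1/2)
S = 148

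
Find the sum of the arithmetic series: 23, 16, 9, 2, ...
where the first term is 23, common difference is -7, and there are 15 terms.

Sₙ = n/2 × (first + last)
Last term = a + (n-1)d = 23 + (15-1)×(-7) = -75
S_15 = 15/2 × (23 + (-75))
S_15 = 15/2 × (-52) = -390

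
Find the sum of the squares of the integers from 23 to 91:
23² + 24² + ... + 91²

Use ∑_{k=1}^{n} k² = n(n+1)(2n+1)/6, then subtract the first 22 terms.
∑_{k=1}^{91} k² = 91×92×183/6 = 255346
∑_{k=1}^{22} k² = 22×23×45/6 = 3795
∑_{k=23}^{91} k² = 255346 - 3795 = 251551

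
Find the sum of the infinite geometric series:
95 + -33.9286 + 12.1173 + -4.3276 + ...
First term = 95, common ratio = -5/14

For |r| < 1, S = a / (1 - r)
S = 95 / (1 - (-5/14))
S = 95 / (19/14)
S = 70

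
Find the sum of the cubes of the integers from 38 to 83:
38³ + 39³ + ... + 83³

Use ∑_{k=1}^{n} k³ = [n(n+1)/2]², then subtract the first 37 terms.
∑_{k=1}^{83} k³ = [83×84/2]² = 3486² = 12152196
∑_{k=1}^{37} k³ = [37×38/2]² = 703² = 494209
∑_{k=38}^{83} k³ = 12152196 - 494209 = 11657987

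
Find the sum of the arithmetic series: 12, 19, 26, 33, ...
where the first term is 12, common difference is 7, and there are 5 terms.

Sₙ = n/2 × (first + last)
Last term = a + (n-1)d = 12 + (5-1)×7 = 40
S_5 = 5/2 × (12 + 40)
S_5 = 5/2 × 52 = 130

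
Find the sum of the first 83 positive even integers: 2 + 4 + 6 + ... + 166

Sum of first n even numbers = n(n+1)
= 83×84
= 6972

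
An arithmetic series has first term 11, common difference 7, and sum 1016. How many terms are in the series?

Using S = n/2 × [2a + (n-1)d]
1016 = n/2 × [2(11) + (n-1)(7)]
1016 = n/2 × [22 + 7n - 7]
2032 = n × [15 + 7n]
7n² + (15)n - 2032 = 0
Discriminant: Δ = (15)² - 4(7)(-2032) = 225 + 56896 = 57121
√Δ = 239
n = [-(15) + √Δ] / (2·7) = (-15 + 239) / 14 = 224 / 14 = 16
(The negative root is discarded since n must be a positive integer.)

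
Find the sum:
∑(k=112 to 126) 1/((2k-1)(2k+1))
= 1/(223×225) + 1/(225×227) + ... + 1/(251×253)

Partial fractions: 1/((2k-1)(2k+1)) = (1/2)[1/(2k-1) - 1/(2k+1)]
The series telescopes:
= (1/2)[1/223 - 1/253]
= 15/56419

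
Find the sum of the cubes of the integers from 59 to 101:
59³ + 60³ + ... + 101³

Use ∑_{k=1}^{n} k³ = [n(n+1)/2]², then subtract the first 58 terms.
∑_{k=1}^{101} k³ = [101×102/2]² = 5151² = 26532801
∑_{k=1}^{58} k³ = [58×59/2]² = 1711² = 2927521
∑_{k=59}^{101} k³ = 26532801 - 2927521 = 23605280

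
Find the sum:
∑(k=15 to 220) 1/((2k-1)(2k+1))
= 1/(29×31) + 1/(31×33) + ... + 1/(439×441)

Partial fractions: 1/((2k-1)(2k+1)) = (1/2)[1/(2k-1) - 1/(2k+1)]
The series telescopes:
= (1/2)[1/29 - 1/441]
= 206/12789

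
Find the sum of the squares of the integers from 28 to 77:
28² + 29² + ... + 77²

Use ∑_{k=1}^{n} k² = n(n+1)(2n+1)/6, then subtract the first 27 terms.
∑_{k=1}^{77} k² = 77×78×155/6 = 155155
∑_{k=1}^{27} k² = 27×28×55/6 = 6930
∑_{k=28}^{77} k² = 155155 - 6930 = 148225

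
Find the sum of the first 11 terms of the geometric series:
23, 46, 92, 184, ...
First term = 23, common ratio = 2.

Sₙ = a(1 - rⁿ) / (1 - r)
S_11 = 23(1 - 2^11) / (1 - 2)
S_11 = 23(1 - 2048) / (-1)
S_11 = 47081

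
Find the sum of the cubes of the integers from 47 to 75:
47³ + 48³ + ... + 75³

Use ∑_{k=1}^{n} k³ = [n(n+1)/2]², then subtract the first 46 terms.
∑_{k=1}^{75} k³ = [75×76/2]² = 2850² = 8122500
∑_{k=1}^{46} k³ = [46×47/2]² = 1081² = 1168561
∑_{k=47}^{75} k³ = 8122500 - 1168561 = 6953939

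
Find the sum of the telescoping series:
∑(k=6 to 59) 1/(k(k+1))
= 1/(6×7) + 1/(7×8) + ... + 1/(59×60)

Partial fractions: 1/(k(k+1)) = 1/k - 1/(k+1)
The series telescopes:
= (1/6 - 1/7) + (1/7 - 1/8) + ... + (1/59 - 1/60)
= 1/6 - 1/60
= 3/20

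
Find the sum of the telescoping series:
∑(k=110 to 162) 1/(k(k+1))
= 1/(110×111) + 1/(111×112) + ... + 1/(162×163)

Partial fractions: 1/(k(k+1)) = 1/k - 1/(k+1)
The series telescopes:
= (1/110 - 1/111) + (1/111 - 1/112) + ... + (1/162 - 1/163)
= 1/110 - 1/163
= 53/17930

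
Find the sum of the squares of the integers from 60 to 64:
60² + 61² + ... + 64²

Use ∑_{k=1}^{n} k² = n(n+1)(2n+1)/6, then subtract the first 59 terms.
∑_{k=1}^{64} k² = 64×65×129/6 = 89440
∑_{k=1}^{59} k² = 59×60×119/6 = 70210
∑_{k=60}^{64} k² = 89440 - 70210 = 19230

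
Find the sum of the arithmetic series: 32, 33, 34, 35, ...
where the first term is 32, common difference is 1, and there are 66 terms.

Sₙ = n/2 × (first + last)
Last term = a + (n-1)d = 32 + (66-1)×1 = 97
S_66 = 66/2 × (32 + 97)
S_66 = 66/2 × 129 = 4257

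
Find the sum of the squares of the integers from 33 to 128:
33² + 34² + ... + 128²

Use ∑_{k=1}^{n} k² = n(n+1)(2n+1)/6, then subtract the first 32 terms.
∑_{k=1}^{128} k² = 128×129×257/6 = 707264
∑_{k=1}^{32} k² = 32×33×65/6 = 11440
∑_{k=33}^{128} k² = 707264 - 11440 = 695824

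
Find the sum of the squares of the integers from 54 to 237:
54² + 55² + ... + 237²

Use ∑_{k=1}^{n} k² = n(n+1)(2n+1)/6, then subtract the first 53 terms.
∑_{k=1}^{237} k² = 237×238×475/6 = 4465475
∑_{k=1}^{53} k² = 53×54×107/6 = 51039
∑_{k=54}^{237} k² = 4465475 - 51039 = 4414436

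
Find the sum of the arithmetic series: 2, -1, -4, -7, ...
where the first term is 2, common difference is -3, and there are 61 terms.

Sₙ = n/2 × (first + last)
Last term = a + (n-1)d = 2 + (61-1)×(-3) = -178
S_61 = 61/2 × (2 + (-178))
S_61 = 61/2 × (-176) = -5368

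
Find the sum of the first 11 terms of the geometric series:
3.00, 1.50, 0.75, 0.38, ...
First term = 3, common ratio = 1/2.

Sₙ = a(1 - rⁿ) / (1 - r)
S_11 = 3(1 - (1/2)^11) / (1 - (1/2))
S_11 = 3(1 - (1/2048)) / (1/2)
S_11 = 6141/1024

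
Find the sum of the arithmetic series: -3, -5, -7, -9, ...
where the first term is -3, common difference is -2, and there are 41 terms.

Sₙ = n/2 × (first + last)
Last term = a + (n-1)d = -3 + (41-1)×(-2) = -83
S_41 = 41/2 × (-3 + (-83))
S_41 = 41/2 × (-86) = -1763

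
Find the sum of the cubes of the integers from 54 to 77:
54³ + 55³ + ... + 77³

Use ∑_{k=1}^{n} k³ = [n(n+1)/2]², then subtract the first 53 terms.
∑_{k=1}^{77} k³ = [77×78/2]² = 3003² = 9018009
∑_{k=1}^{53} k³ = [53×54/2]² = 1431² = 2047761
∑_{k=54}^{77} k³ = 9018009 - 2047761 = 6970248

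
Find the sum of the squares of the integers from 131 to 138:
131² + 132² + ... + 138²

Use ∑_{k=1}^{n} k² = n(n+1)(2n+1)/6, then subtract the first 130 terms.
∑_{k=1}^{138} k² = 138×139×277/6 = 885569
∑_{k=1}^{130} k² = 130×131×261/6 = 740805
∑_{k=131}^{138} k² = 885569 - 740805 = 144764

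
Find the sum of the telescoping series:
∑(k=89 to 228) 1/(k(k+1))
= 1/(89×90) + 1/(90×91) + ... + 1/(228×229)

Partial fractions: 1/(k(k+1)) = 1/k - 1/(k+1)
The series telescopes:
= (1/89 - 1/90) + (1/90 - 1/91) + ... + (1/228 - 1/229)
= 1/89 - 1/229
= 140/20381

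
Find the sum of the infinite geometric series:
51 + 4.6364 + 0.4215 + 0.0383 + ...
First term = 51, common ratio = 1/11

For |r| < 1, S = a / (1 - r)
S = 51 / (1 - (1/11))
S = 51 / (10/11)
S = 561/10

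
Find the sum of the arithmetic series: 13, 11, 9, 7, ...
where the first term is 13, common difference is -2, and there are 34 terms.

Sₙ = n/2 × (first + last)
Last term = a + (n-1)d = 13 + (34-1)×(-2) = -53
S_34 = 34/2 × (13 + (-53))
S_34 = 34/2 × (-40) = -680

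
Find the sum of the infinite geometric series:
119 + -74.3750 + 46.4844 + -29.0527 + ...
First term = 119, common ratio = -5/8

For |r| < 1, S = a / (1 - r)
S = 119 / (1 - (-5/8))
S = 119 / (13/8)
S = 952/13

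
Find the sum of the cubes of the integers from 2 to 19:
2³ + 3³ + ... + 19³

Use ∑_{k=1}^{n} k³ = [n(n+1)/2]², then subtract the first 1 terms.
∑_{k=1}^{19} k³ = [19×20/2]² = 190² = 36100
∑_{k=1}^{1} k³ = [1×2/2]² = 1² = 1
∑_{k=2}^{19} k³ = 36100 - 1 = 36099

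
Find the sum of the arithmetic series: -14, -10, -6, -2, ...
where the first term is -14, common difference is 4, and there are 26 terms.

Sₙ = n/2 × (first + last)
Last term = a + (n-1)d = -14 + (26-1)×4 = 86
S_26 = 26/2 × (-14 + 86)
S_26 = 26/2 × 72 = 936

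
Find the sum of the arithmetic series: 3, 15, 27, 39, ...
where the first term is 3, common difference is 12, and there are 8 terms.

Sₙ = n/2 × (first + last)
Last term = a + (n-1)d = 3 + (8-1)×12 = 87
S_8 = 8/2 × (3 + 87)
S_8 = 8/2 × 90 = 360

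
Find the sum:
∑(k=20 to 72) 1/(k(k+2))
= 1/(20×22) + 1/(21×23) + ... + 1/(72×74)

Partial fractions: 1/(k(k+2)) = (1/2)[1/k - 1/(k+2)]
Telescoping leaves the first two and last two terms:
= (1/2)[1/20 + 1/21 - 1/73 - 1/74]
= 79871/2268840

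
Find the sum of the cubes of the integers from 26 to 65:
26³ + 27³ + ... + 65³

Use ∑_{k=1}^{n} k³ = [n(n+1)/2]², then subtract the first 25 terms.
∑_{k=1}^{65} k³ = [65×66/2]² = 2145² = 4601025
∑_{k=1}^{25} k³ = [25×26/2]² = 325² = 105625
∑_{k=26}^{65} k³ = 4601025 - 105625 = 4495400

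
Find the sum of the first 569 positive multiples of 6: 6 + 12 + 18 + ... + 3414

Factor out 6: = 6(1 + 2 + ... + 569) = 6 × n(n+1)/2
= 6 × 569×570/2
= 6 × 162165
= 972990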